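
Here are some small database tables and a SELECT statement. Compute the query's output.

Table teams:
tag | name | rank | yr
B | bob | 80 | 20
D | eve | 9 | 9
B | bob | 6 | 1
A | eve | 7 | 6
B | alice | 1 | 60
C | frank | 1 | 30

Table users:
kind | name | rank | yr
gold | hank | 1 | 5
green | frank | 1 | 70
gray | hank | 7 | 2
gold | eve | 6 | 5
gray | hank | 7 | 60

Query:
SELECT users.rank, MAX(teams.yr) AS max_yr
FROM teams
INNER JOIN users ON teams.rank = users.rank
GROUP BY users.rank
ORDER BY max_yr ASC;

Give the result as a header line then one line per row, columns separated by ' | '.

After JOIN users (7 rows):
teams.tag | teams.name | teams.rank | teams.yr | users.kind | users.name | users.rank | users.yr
B | bob | 6 | 1 | gold | eve | 6 | 5
A | eve | 7 | 6 | gray | hank | 7 | 2
A | eve | 7 | 6 | gray | hank | 7 | 60
B | alice | 1 | 60 | gold | hank | 1 | 5
B | alice | 1 | 60 | green | frank | 1 | 70
C | frank | 1 | 30 | gold | hank | 1 | 5
C | frank | 1 | 30 | green | frank | 1 | 70
After GROUP BY (3 rows):
users.rank | max_yr
6 | 1
7 | 6
1 | 60
After ORDER BY (3 rows):
users.rank | max_yr
6 | 1
7 | 6
1 | 60

== RESULT ==
users.rank | max_yr
6 | 1
7 | 6
1 | 60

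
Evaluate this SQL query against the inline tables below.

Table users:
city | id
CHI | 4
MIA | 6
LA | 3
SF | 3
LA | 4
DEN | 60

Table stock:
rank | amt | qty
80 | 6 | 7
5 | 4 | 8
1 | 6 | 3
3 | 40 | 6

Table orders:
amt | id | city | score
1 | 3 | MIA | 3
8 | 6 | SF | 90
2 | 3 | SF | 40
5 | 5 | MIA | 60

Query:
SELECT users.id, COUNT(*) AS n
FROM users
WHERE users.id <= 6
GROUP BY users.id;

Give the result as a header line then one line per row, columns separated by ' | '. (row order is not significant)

== RESULT ==
users.id | n
4 | 2
6 | 1
3 | 2

Derivation:
After WHERE (5 rows):
users.city | users.id
CHI | 4
MIA | 6
LA | 3
SF | 3
LA | 4
After GROUP BY (3 rows):
users.id | n
4 | 2
6 | 1
3 | 2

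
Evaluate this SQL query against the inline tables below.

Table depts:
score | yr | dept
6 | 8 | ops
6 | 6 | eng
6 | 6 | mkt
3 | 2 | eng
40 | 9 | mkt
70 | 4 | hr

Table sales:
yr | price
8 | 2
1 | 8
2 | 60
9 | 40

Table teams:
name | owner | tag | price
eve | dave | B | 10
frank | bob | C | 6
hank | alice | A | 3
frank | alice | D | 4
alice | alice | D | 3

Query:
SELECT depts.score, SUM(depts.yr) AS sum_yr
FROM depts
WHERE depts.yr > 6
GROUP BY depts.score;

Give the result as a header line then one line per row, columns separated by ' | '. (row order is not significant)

== RESULT ==
depts.score | sum_yr
6 | 8
40 | 9

Derivation:
After WHERE (2 rows):
depts.score | depts.yr | depts.dept
6 | 8 | ops
40 | 9 | mkt
After GROUP BY (2 rows):
depts.score | sum_yr
6 | 8
40 | 9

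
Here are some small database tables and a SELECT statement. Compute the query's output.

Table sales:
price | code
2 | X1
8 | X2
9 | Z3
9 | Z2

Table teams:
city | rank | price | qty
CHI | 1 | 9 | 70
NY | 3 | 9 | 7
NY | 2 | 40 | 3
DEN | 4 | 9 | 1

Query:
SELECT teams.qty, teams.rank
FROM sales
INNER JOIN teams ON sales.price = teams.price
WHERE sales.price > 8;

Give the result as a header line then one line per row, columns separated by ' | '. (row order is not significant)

After JOIN teams (6 rows):
sales.price | sales.code | teams.city | teams.rank | teams.price | teams.qty
9 | Z3 | CHI | 1 | 9 | 70
9 | Z3 | NY | 3 | 9 | 7
9 | Z3 | DEN | 4 | 9 | 1
9 | Z2 | CHI | 1 | 9 | 70
9 | Z2 | NY | 3 | 9 | 7
9 | Z2 | DEN | 4 | 9 | 1
After WHERE (6 rows):
sales.price | sales.code | teams.city | teams.rank | teams.price | teams.qty
9 | Z3 | CHI | 1 | 9 | 70
9 | Z3 | NY | 3 | 9 | 7
9 | Z3 | DEN | 4 | 9 | 1
9 | Z2 | CHI | 1 | 9 | 70
9 | Z2 | NY | 3 | 9 | 7
9 | Z2 | DEN | 4 | 9 | 1
After SELECT (6 rows):
teams.qty | teams.rank
70 | 1
7 | 3
1 | 4
70 | 1
7 | 3
1 | 4

== RESULT ==
teams.qty | teams.rank
70 | 1
7 | 3
1 | 4
70 | 1
7 | 3
1 | 4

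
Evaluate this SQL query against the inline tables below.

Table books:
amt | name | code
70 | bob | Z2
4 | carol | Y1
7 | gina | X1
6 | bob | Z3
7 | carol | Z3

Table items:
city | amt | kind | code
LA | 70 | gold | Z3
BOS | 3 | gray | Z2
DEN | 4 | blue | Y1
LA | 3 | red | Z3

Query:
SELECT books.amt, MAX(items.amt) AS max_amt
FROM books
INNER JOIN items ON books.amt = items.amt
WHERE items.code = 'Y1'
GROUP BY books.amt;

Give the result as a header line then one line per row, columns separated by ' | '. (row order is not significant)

== RESULT ==
books.amt | max_amt
4 | 4

Derivation:
After JOIN items (2 rows):
books.amt | books.name | books.code | items.city | items.amt | items.kind | items.code
70 | bob | Z2 | LA | 70 | gold | Z3
4 | carol | Y1 | DEN | 4 | blue | Y1
After WHERE (1 rows):
books.amt | books.name | books.code | items.city | items.amt | items.kind | items.code
4 | carol | Y1 | DEN | 4 | blue | Y1
After GROUP BY (1 rows):
books.amt | max_amt
4 | 4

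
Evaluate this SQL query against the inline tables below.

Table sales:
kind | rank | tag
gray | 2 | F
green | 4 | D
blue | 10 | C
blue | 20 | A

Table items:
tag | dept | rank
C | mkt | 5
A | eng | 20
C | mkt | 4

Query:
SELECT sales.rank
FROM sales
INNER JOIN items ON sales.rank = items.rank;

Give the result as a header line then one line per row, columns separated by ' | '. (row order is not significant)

== RESULT ==
sales.rank
4
20

Derivation:
After JOIN items (2 rows):
sales.kind | sales.rank | sales.tag | items.tag | items.dept | items.rank
green | 4 | D | C | mkt | 4
blue | 20 | A | A | eng | 20
After SELECT (2 rows):
sales.rank
4
20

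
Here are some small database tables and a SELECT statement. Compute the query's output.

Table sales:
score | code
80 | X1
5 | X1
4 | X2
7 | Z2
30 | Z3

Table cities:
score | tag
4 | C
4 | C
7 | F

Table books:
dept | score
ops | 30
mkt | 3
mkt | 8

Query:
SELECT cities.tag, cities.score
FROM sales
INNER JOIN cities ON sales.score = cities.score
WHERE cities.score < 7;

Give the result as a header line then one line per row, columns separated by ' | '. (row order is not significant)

== RESULT ==
cities.tag | cities.score
C | 4
C | 4

Derivation:
After JOIN cities (3 rows):
sales.score | sales.code | cities.score | cities.tag
4 | X2 | 4 | C
4 | X2 | 4 | C
7 | Z2 | 7 | F
After WHERE (2 rows):
sales.score | sales.code | cities.score | cities.tag
4 | X2 | 4 | C
4 | X2 | 4 | C
After SELECT (2 rows):
cities.tag | cities.score
C | 4
C | 4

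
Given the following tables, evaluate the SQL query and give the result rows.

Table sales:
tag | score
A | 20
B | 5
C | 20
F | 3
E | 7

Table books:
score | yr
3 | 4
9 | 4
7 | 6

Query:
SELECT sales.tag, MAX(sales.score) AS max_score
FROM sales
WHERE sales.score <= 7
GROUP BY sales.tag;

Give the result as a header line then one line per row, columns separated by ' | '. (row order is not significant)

After WHERE (3 rows):
sales.tag | sales.score
B | 5
F | 3
E | 7
After GROUP BY (3 rows):
sales.tag | max_score
B | 5
F | 3
E | 7

== RESULT ==
sales.tag | max_score
B | 5
F | 3
E | 7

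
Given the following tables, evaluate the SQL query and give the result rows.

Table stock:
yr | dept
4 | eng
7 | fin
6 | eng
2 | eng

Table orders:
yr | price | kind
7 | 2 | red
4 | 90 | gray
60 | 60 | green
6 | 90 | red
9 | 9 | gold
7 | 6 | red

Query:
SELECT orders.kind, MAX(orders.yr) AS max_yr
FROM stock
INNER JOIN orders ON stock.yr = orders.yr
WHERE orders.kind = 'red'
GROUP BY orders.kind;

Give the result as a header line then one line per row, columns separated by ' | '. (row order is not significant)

After JOIN orders (4 rows):
stock.yr | stock.dept | orders.yr | orders.price | orders.kind
4 | eng | 4 | 90 | gray
7 | fin | 7 | 2 | red
7 | fin | 7 | 6 | red
6 | eng | 6 | 90 | red
After WHERE (3 rows):
stock.yr | stock.dept | orders.yr | orders.price | orders.kind
7 | fin | 7 | 2 | red
7 | fin | 7 | 6 | red
6 | eng | 6 | 90 | red
After GROUP BY (1 rows):
orders.kind | max_yr
red | 7

== RESULT ==
orders.kind | max_yr
red | 7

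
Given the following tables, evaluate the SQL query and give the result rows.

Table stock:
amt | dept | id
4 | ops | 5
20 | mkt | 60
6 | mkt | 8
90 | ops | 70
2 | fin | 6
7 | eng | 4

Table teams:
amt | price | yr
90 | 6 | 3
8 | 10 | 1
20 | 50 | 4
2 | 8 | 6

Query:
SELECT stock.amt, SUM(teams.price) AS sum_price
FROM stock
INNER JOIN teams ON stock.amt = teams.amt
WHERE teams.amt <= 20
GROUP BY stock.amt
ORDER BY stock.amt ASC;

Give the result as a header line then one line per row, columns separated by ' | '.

After JOIN teams (3 rows):
stock.amt | stock.dept | stock.id | teams.amt | teams.price | teams.yr
20 | mkt | 60 | 20 | 50 | 4
90 | ops | 70 | 90 | 6 | 3
2 | fin | 6 | 2 | 8 | 6
After WHERE (2 rows):
stock.amt | stock.dept | stock.id | teams.amt | teams.price | teams.yr
20 | mkt | 60 | 20 | 50 | 4
2 | fin | 6 | 2 | 8 | 6
After GROUP BY (2 rows):
stock.amt | sum_price
20 | 50
2 | 8
After ORDER BY (2 rows):
stock.amt | sum_price
2 | 8
20 | 50

== RESULT ==
stock.amt | sum_price
2 | 8
20 | 50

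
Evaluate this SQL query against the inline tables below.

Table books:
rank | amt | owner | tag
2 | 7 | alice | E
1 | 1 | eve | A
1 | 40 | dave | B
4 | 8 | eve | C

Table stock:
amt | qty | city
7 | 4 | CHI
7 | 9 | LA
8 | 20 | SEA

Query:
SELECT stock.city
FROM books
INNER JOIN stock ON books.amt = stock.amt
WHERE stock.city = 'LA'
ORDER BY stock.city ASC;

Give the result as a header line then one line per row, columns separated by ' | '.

== RESULT ==
stock.city
LA

Derivation:
After JOIN stock (3 rows):
books.rank | books.amt | books.owner | books.tag | stock.amt | stock.qty | stock.city
2 | 7 | alice | E | 7 | 4 | CHI
2 | 7 | alice | E | 7 | 9 | LA
4 | 8 | eve | C | 8 | 20 | SEA
After WHERE (1 rows):
books.rank | books.amt | books.owner | books.tag | stock.amt | stock.qty | stock.city
2 | 7 | alice | E | 7 | 9 | LA
After SELECT (1 rows):
stock.city
LA
After ORDER BY (1 rows):
stock.city
LA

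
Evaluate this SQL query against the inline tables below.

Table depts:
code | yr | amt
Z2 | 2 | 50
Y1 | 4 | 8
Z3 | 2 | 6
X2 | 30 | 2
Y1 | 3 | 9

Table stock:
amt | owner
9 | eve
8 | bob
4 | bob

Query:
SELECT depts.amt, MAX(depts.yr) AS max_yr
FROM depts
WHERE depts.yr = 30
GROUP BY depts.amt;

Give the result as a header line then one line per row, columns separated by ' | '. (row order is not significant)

== RESULT ==
depts.amt | max_yr
2 | 30

Derivation:
After WHERE (1 rows):
depts.code | depts.yr | depts.amt
X2 | 30 | 2
After GROUP BY (1 rows):
depts.amt | max_yr
2 | 30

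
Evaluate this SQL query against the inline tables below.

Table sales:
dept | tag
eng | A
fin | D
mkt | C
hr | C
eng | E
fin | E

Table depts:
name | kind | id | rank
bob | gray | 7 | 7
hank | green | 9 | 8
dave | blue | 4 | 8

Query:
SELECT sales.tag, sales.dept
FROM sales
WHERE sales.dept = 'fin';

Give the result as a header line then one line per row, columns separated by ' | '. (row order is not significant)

After WHERE (2 rows):
sales.dept | sales.tag
fin | D
fin | E
After SELECT (2 rows):
sales.tag | sales.dept
D | fin
E | fin

== RESULT ==
sales.tag | sales.dept
D | fin
E | fin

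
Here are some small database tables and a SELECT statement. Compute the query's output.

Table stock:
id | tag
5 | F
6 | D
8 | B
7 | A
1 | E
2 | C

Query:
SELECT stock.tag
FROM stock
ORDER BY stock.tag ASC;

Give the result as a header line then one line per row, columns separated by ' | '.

After SELECT (6 rows):
stock.tag
F
D
B
A
E
C
After ORDER BY (6 rows):
stock.tag
A
B
C
D
E
F

== RESULT ==
stock.tag
A
B
C
D
E
F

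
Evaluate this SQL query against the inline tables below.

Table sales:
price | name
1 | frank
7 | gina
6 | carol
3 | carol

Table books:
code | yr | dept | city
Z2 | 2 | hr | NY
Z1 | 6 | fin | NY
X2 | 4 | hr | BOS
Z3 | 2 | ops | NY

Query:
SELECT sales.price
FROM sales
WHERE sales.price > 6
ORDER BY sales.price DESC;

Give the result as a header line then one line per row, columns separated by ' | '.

== RESULT ==
sales.price
7

Derivation:
After WHERE (1 rows):
sales.price | sales.name
7 | gina
After SELECT (1 rows):
sales.price
7
After ORDER BY (1 rows):
sales.price
7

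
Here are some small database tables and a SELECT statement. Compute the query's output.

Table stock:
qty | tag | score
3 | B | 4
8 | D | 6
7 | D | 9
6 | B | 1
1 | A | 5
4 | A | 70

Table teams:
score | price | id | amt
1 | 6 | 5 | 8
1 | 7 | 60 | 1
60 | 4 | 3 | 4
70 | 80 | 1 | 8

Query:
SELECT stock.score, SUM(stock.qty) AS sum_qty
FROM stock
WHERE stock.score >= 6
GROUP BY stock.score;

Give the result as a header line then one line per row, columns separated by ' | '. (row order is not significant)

After WHERE (3 rows):
stock.qty | stock.tag | stock.score
8 | D | 6
7 | D | 9
4 | A | 70
After GROUP BY (3 rows):
stock.score | sum_qty
6 | 8
9 | 7
70 | 4

== RESULT ==
stock.score | sum_qty
6 | 8
9 | 7
70 | 4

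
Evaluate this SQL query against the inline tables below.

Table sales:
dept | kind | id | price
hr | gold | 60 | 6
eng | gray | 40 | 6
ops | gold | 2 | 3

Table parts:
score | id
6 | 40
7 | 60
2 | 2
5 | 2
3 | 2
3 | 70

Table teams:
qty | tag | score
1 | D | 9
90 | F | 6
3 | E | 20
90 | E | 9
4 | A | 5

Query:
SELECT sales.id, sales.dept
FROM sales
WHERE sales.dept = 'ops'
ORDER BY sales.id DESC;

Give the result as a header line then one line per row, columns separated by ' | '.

After WHERE (1 rows):
sales.dept | sales.kind | sales.id | sales.price
ops | gold | 2 | 3
After SELECT (1 rows):
sales.id | sales.dept
2 | ops
After ORDER BY (1 rows):
sales.id | sales.dept
2 | ops

== RESULT ==
sales.id | sales.dept
2 | ops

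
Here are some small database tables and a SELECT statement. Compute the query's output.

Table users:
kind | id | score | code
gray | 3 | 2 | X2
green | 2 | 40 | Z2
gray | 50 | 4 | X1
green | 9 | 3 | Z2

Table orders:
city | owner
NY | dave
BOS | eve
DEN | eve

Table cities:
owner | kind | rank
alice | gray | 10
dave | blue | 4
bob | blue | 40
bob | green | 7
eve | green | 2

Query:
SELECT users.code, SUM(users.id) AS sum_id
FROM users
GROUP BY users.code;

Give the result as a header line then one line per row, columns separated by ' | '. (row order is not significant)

After GROUP BY (3 rows):
users.code | sum_id
X2 | 3
Z2 | 11
X1 | 50

== RESULT ==
users.code | sum_id
X2 | 3
Z2 | 11
X1 | 50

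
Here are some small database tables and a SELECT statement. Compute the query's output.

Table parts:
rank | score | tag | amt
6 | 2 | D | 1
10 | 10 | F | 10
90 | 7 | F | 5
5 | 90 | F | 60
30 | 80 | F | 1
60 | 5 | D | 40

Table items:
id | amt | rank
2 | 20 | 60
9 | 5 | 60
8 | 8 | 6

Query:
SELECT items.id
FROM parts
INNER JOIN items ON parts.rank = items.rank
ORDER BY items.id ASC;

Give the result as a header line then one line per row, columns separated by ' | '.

== RESULT ==
items.id
2
8
9

Derivation:
After JOIN items (3 rows):
parts.rank | parts.score | parts.tag | parts.amt | items.id | items.amt | items.rank
6 | 2 | D | 1 | 8 | 8 | 6
60 | 5 | D | 40 | 2 | 20 | 60
60 | 5 | D | 40 | 9 | 5 | 60
After SELECT (3 rows):
items.id
8
2
9
After ORDER BY (3 rows):
items.id
2
8
9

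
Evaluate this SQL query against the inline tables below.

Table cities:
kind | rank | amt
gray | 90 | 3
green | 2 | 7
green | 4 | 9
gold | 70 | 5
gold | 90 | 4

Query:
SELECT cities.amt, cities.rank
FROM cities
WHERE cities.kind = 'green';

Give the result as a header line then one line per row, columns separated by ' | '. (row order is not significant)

== RESULT ==
cities.amt | cities.rank
7 | 2
9 | 4

Derivation:
After WHERE (2 rows):
cities.kind | cities.rank | cities.amt
green | 2 | 7
green | 4 | 9
After SELECT (2 rows):
cities.amt | cities.rank
7 | 2
9 | 4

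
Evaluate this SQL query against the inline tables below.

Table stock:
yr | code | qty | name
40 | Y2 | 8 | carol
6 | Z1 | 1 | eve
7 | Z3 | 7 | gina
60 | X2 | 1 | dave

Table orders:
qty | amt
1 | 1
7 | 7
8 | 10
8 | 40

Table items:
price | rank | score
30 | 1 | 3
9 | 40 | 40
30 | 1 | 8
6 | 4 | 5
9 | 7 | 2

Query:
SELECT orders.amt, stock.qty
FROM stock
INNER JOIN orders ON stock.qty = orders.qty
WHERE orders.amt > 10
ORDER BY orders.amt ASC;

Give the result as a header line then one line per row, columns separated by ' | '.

== RESULT ==
orders.amt | stock.qty
40 | 8

Derivation:
After JOIN orders (5 rows):
stock.yr | stock.code | stock.qty | stock.name | orders.qty | orders.amt
40 | Y2 | 8 | carol | 8 | 10
40 | Y2 | 8 | carol | 8 | 40
6 | Z1 | 1 | eve | 1 | 1
7 | Z3 | 7 | gina | 7 | 7
60 | X2 | 1 | dave | 1 | 1
After WHERE (1 rows):
stock.yr | stock.code | stock.qty | stock.name | orders.qty | orders.amt
40 | Y2 | 8 | carol | 8 | 40
After SELECT (1 rows):
orders.amt | stock.qty
40 | 8
After ORDER BY (1 rows):
orders.amt | stock.qty
40 | 8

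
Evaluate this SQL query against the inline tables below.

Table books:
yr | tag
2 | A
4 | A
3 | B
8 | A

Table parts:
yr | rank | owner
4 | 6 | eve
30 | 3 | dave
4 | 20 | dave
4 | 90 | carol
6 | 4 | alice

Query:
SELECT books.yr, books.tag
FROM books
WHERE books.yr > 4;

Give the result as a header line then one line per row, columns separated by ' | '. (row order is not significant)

== RESULT ==
books.yr | books.tag
8 | A

Derivation:
After WHERE (1 rows):
books.yr | books.tag
8 | A
After SELECT (1 rows):
books.yr | books.tag
8 | A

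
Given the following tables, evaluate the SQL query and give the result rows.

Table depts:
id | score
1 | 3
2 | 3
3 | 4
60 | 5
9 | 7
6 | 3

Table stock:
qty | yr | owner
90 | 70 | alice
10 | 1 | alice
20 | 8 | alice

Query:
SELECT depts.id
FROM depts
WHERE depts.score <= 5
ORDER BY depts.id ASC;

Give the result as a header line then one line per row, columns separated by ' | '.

After WHERE (5 rows):
depts.id | depts.score
1 | 3
2 | 3
3 | 4
60 | 5
6 | 3
After SELECT (5 rows):
depts.id
1
2
3
60
6
After ORDER BY (5 rows):
depts.id
1
2
3
6
60

== RESULT ==
depts.id
1
2
3
6
60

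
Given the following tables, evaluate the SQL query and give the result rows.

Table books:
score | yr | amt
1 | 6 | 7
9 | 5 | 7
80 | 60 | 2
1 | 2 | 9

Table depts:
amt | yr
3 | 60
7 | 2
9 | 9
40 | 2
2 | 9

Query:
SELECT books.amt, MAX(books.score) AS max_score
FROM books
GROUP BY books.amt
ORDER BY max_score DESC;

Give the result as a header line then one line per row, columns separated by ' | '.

== RESULT ==
books.amt | max_score
2 | 80
7 | 9
9 | 1

Derivation:
After GROUP BY (3 rows):
books.amt | max_score
7 | 9
2 | 80
9 | 1
After ORDER BY (3 rows):
books.amt | max_score
2 | 80
7 | 9
9 | 1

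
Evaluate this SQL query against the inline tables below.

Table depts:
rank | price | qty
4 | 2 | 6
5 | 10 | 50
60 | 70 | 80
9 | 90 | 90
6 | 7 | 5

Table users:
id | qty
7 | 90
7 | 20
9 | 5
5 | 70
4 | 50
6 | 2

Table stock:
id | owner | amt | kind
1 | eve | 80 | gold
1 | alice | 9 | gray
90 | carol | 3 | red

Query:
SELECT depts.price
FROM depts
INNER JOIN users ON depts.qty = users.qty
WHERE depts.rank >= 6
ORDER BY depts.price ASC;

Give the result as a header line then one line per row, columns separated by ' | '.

After JOIN users (3 rows):
depts.rank | depts.price | depts.qty | users.id | users.qty
5 | 10 | 50 | 4 | 50
9 | 90 | 90 | 7 | 90
6 | 7 | 5 | 9 | 5
After WHERE (2 rows):
depts.rank | depts.price | depts.qty | users.id | users.qty
9 | 90 | 90 | 7 | 90
6 | 7 | 5 | 9 | 5
After SELECT (2 rows):
depts.price
90
7
After ORDER BY (2 rows):
depts.price
7
90

== RESULT ==
depts.price
7
90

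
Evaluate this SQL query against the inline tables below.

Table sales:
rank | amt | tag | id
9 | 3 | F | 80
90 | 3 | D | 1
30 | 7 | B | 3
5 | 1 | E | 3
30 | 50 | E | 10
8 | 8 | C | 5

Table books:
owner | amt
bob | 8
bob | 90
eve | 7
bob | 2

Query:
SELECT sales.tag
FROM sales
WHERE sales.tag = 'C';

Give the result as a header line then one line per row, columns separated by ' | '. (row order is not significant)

== RESULT ==
sales.tag
C

Derivation:
After WHERE (1 rows):
sales.rank | sales.amt | sales.tag | sales.id
8 | 8 | C | 5
After SELECT (1 rows):
sales.tag
C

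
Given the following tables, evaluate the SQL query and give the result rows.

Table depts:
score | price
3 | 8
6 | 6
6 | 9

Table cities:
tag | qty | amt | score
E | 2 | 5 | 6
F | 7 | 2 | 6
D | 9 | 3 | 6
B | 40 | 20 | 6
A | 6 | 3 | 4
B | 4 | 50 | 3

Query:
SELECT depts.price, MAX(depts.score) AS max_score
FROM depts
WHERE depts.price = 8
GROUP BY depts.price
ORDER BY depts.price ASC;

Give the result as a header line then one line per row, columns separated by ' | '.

After WHERE (1 rows):
depts.score | depts.price
3 | 8
After GROUP BY (1 rows):
depts.price | max_score
8 | 3
After ORDER BY (1 rows):
depts.price | max_score
8 | 3

== RESULT ==
depts.price | max_score
8 | 3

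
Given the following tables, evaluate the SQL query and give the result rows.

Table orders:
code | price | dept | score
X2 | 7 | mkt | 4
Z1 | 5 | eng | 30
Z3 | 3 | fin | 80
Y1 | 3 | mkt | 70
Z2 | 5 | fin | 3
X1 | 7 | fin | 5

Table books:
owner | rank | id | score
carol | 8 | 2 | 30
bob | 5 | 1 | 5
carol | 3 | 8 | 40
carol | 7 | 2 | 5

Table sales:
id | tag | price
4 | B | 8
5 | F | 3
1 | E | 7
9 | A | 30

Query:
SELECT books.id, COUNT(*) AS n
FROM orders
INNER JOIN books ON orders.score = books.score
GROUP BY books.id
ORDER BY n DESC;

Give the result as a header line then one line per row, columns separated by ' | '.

After JOIN books (3 rows):
orders.code | orders.price | orders.dept | orders.score | books.owner | books.rank | books.id | books.score
Z1 | 5 | eng | 30 | carol | 8 | 2 | 30
X1 | 7 | fin | 5 | bob | 5 | 1 | 5
X1 | 7 | fin | 5 | carol | 7 | 2 | 5
After GROUP BY (2 rows):
books.id | n
2 | 2
1 | 1
After ORDER BY (2 rows):
books.id | n
2 | 2
1 | 1

== RESULT ==
books.id | n
2 | 2
1 | 1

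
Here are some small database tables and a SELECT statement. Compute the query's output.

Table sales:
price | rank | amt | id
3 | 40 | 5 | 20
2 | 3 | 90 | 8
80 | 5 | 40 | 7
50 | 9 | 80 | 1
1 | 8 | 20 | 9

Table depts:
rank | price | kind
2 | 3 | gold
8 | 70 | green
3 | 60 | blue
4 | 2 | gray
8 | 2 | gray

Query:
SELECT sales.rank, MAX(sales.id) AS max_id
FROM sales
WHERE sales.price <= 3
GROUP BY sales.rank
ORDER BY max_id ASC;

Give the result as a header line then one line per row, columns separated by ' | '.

== RESULT ==
sales.rank | max_id
3 | 8
8 | 9
40 | 20

Derivation:
After WHERE (3 rows):
sales.price | sales.rank | sales.amt | sales.id
3 | 40 | 5 | 20
2 | 3 | 90 | 8
1 | 8 | 20 | 9
After GROUP BY (3 rows):
sales.rank | max_id
40 | 20
3 | 8
8 | 9
After ORDER BY (3 rows):
sales.rank | max_id
3 | 8
8 | 9
40 | 20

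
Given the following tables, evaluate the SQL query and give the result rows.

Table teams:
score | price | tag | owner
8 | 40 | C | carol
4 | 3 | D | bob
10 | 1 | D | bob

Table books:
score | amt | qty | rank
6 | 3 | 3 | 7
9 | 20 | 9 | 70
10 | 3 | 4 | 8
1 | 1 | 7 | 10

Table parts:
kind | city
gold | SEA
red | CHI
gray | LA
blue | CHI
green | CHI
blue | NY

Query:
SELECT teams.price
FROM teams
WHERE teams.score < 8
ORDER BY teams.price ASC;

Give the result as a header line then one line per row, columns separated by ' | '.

After WHERE (1 rows):
teams.score | teams.price | teams.tag | teams.owner
4 | 3 | D | bob
After SELECT (1 rows):
teams.price
3
After ORDER BY (1 rows):
teams.price
3

== RESULT ==
teams.price
3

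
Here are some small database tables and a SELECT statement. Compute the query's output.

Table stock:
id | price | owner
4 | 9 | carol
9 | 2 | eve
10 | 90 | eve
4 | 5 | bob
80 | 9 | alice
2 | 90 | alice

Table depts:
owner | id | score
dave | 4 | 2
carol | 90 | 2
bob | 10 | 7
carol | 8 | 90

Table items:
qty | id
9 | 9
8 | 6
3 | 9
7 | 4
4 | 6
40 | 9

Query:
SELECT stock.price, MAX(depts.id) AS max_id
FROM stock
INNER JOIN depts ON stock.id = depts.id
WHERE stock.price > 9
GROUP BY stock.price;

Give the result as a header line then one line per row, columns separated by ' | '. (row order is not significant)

== RESULT ==
stock.price | max_id
90 | 10

Derivation:
After JOIN depts (3 rows):
stock.id | stock.price | stock.owner | depts.owner | depts.id | depts.score
4 | 9 | carol | dave | 4 | 2
10 | 90 | eve | bob | 10 | 7
4 | 5 | bob | dave | 4 | 2
After WHERE (1 rows):
stock.id | stock.price | stock.owner | depts.owner | depts.id | depts.score
10 | 90 | eve | bob | 10 | 7
After GROUP BY (1 rows):
stock.price | max_id
90 | 10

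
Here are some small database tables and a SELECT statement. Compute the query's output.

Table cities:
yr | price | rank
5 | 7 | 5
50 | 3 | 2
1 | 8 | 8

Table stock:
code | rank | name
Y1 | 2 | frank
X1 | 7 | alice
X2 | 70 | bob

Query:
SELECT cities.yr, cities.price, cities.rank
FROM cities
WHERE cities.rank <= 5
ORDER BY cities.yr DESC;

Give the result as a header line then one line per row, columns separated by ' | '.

After WHERE (2 rows):
cities.yr | cities.price | cities.rank
5 | 7 | 5
50 | 3 | 2
After SELECT (2 rows):
cities.yr | cities.price | cities.rank
5 | 7 | 5
50 | 3 | 2
After ORDER BY (2 rows):
cities.yr | cities.price | cities.rank
50 | 3 | 2
5 | 7 | 5

== RESULT ==
cities.yr | cities.price | cities.rank
50 | 3 | 2
5 | 7 | 5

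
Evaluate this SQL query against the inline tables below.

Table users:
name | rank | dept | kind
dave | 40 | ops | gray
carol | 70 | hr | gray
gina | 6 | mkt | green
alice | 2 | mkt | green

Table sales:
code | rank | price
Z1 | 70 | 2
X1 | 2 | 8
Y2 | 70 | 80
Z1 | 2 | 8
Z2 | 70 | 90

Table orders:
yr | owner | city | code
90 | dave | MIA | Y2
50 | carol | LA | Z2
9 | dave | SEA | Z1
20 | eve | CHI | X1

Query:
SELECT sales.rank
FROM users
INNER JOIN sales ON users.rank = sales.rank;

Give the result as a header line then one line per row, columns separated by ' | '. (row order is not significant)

== RESULT ==
sales.rank
70
70
70
2
2

Derivation:
After JOIN sales (5 rows):
users.name | users.rank | users.dept | users.kind | sales.code | sales.rank | sales.price
carol | 70 | hr | gray | Z1 | 70 | 2
carol | 70 | hr | gray | Y2 | 70 | 80
carol | 70 | hr | gray | Z2 | 70 | 90
alice | 2 | mkt | green | X1 | 2 | 8
alice | 2 | mkt | green | Z1 | 2 | 8
After SELECT (5 rows):
sales.rank
70
70
70
2
2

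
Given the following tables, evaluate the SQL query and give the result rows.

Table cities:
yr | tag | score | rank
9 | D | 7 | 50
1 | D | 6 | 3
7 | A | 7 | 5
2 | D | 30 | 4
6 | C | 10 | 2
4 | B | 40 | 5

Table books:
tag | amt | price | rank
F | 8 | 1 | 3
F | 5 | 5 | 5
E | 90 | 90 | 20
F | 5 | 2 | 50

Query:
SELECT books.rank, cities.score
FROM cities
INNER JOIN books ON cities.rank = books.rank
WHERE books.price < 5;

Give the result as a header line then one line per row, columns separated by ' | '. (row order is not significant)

== RESULT ==
books.rank | cities.score
50 | 7
3 | 6

Derivation:
After JOIN books (4 rows):
cities.yr | cities.tag | cities.score | cities.rank | books.tag | books.amt | books.price | books.rank
9 | D | 7 | 50 | F | 5 | 2 | 50
1 | D | 6 | 3 | F | 8 | 1 | 3
7 | A | 7 | 5 | F | 5 | 5 | 5
4 | B | 40 | 5 | F | 5 | 5 | 5
After WHERE (2 rows):
cities.yr | cities.tag | cities.score | cities.rank | books.tag | books.amt | books.price | books.rank
9 | D | 7 | 50 | F | 5 | 2 | 50
1 | D | 6 | 3 | F | 8 | 1 | 3
After SELECT (2 rows):
books.rank | cities.score
50 | 7
3 | 6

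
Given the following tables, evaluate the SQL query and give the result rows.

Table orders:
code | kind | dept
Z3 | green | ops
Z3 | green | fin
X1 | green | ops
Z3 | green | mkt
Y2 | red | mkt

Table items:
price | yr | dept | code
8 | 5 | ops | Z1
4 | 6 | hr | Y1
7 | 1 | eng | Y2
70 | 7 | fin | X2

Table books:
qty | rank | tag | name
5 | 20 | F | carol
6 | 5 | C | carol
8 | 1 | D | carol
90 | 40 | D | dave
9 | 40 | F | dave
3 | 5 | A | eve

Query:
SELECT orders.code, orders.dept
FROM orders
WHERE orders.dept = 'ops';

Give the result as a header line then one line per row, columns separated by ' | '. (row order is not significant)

After WHERE (2 rows):
orders.code | orders.kind | orders.dept
Z3 | green | ops
X1 | green | ops
After SELECT (2 rows):
orders.code | orders.dept
Z3 | ops
X1 | ops

== RESULT ==
orders.code | orders.dept
Z3 | ops
X1 | ops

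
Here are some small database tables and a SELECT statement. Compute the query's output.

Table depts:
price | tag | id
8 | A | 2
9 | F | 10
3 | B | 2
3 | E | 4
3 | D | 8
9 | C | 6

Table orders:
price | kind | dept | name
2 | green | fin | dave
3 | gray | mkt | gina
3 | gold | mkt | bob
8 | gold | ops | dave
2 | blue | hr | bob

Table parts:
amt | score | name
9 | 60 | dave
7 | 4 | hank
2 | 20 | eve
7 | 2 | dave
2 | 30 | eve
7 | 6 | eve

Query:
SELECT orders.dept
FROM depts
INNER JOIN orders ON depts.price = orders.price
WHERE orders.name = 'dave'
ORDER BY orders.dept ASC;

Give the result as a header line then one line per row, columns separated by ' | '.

After JOIN orders (7 rows):
depts.price | depts.tag | depts.id | orders.price | orders.kind | orders.dept | orders.name
8 | A | 2 | 8 | gold | ops | dave
3 | B | 2 | 3 | gray | mkt | gina
3 | B | 2 | 3 | gold | mkt | bob
3 | E | 4 | 3 | gray | mkt | gina
3 | E | 4 | 3 | gold | mkt | bob
3 | D | 8 | 3 | gray | mkt | gina
3 | D | 8 | 3 | gold | mkt | bob
After WHERE (1 rows):
depts.price | depts.tag | depts.id | orders.price | orders.kind | orders.dept | orders.name
8 | A | 2 | 8 | gold | ops | dave
After SELECT (1 rows):
orders.dept
ops
After ORDER BY (1 rows):
orders.dept
ops

== RESULT ==
orders.dept
ops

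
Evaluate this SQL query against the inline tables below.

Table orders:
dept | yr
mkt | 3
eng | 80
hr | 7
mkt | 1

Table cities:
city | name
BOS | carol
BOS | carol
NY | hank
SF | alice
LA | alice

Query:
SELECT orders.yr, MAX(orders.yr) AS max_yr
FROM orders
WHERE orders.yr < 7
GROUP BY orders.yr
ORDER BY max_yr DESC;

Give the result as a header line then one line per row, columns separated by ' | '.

== RESULT ==
orders.yr | max_yr
3 | 3
1 | 1

Derivation:
After WHERE (2 rows):
orders.dept | orders.yr
mkt | 3
mkt | 1
After GROUP BY (2 rows):
orders.yr | max_yr
3 | 3
1 | 1
After ORDER BY (2 rows):
orders.yr | max_yr
3 | 3
1 | 1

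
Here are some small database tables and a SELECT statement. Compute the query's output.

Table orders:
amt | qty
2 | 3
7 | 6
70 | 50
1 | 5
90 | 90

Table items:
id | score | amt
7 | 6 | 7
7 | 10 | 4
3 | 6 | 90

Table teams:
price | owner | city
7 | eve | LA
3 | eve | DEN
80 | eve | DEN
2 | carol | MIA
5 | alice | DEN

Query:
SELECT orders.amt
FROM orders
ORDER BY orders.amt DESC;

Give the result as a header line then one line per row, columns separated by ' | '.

After SELECT (5 rows):
orders.amt
2
7
70
1
90
After ORDER BY (5 rows):
orders.amt
90
70
7
2
1

== RESULT ==
orders.amt
90
70
7
2
1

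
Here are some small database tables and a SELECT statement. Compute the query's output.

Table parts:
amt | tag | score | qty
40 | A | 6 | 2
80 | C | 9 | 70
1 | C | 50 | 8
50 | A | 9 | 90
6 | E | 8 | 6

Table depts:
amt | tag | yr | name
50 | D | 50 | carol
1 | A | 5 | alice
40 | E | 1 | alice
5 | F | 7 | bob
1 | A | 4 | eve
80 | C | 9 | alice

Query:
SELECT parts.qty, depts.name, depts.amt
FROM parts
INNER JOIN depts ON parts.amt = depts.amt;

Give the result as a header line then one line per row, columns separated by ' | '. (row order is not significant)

== RESULT ==
parts.qty | depts.name | depts.amt
2 | alice | 40
70 | alice | 80
8 | alice | 1
8 | eve | 1
90 | carol | 50

Derivation:
After JOIN depts (5 rows):
parts.amt | parts.tag | parts.score | parts.qty | depts.amt | depts.tag | depts.yr | depts.name
40 | A | 6 | 2 | 40 | E | 1 | alice
80 | C | 9 | 70 | 80 | C | 9 | alice
1 | C | 50 | 8 | 1 | A | 5 | alice
1 | C | 50 | 8 | 1 | A | 4 | eve
50 | A | 9 | 90 | 50 | D | 50 | carol
After SELECT (5 rows):
parts.qty | depts.name | depts.amt
2 | alice | 40
70 | alice | 80
8 | alice | 1
8 | eve | 1
90 | carol | 50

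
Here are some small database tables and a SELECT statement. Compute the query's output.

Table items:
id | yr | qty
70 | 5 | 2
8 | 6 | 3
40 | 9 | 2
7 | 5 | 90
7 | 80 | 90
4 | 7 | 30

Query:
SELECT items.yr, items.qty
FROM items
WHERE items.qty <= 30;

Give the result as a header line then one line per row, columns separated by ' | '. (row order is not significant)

== RESULT ==
items.yr | items.qty
5 | 2
6 | 3
9 | 2
7 | 30

Derivation:
After WHERE (4 rows):
items.id | items.yr | items.qty
70 | 5 | 2
8 | 6 | 3
40 | 9 | 2
4 | 7 | 30
After SELECT (4 rows):
items.yr | items.qty
5 | 2
6 | 3
9 | 2
7 | 30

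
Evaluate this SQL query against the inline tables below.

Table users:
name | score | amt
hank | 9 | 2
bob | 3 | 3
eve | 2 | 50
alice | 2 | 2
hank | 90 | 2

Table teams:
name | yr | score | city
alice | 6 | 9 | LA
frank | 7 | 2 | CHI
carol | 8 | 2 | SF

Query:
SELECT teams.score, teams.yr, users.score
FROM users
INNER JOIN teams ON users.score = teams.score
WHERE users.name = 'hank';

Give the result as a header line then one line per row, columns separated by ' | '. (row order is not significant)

After JOIN teams (5 rows):
users.name | users.score | users.amt | teams.name | teams.yr | teams.score | teams.city
hank | 9 | 2 | alice | 6 | 9 | LA
eve | 2 | 50 | frank | 7 | 2 | CHI
eve | 2 | 50 | carol | 8 | 2 | SF
alice | 2 | 2 | frank | 7 | 2 | CHI
alice | 2 | 2 | carol | 8 | 2 | SF
After WHERE (1 rows):
users.name | users.score | users.amt | teams.name | teams.yr | teams.score | teams.city
hank | 9 | 2 | alice | 6 | 9 | LA
After SELECT (1 rows):
teams.score | teams.yr | users.score
9 | 6 | 9

== RESULT ==
teams.score | teams.yr | users.score
9 | 6 | 9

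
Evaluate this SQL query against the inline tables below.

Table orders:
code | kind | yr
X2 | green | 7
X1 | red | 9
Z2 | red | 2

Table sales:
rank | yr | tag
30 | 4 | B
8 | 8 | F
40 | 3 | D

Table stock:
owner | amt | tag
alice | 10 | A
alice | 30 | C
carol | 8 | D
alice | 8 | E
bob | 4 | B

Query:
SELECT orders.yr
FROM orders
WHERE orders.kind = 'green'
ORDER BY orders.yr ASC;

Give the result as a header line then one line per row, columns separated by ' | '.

After WHERE (1 rows):
orders.code | orders.kind | orders.yr
X2 | green | 7
After SELECT (1 rows):
orders.yr
7
After ORDER BY (1 rows):
orders.yr
7

== RESULT ==
orders.yr
7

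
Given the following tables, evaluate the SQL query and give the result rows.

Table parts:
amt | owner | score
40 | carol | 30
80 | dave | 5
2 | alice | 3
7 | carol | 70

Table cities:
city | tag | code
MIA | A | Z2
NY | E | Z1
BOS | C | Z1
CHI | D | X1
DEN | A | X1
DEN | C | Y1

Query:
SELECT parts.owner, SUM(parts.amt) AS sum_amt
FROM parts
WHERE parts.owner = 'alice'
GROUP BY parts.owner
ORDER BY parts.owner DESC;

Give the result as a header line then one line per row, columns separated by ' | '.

== RESULT ==
parts.owner | sum_amt
alice | 2

Derivation:
After WHERE (1 rows):
parts.amt | parts.owner | parts.score
2 | alice | 3
After GROUP BY (1 rows):
parts.owner | sum_amt
alice | 2
After ORDER BY (1 rows):
parts.owner | sum_amt
alice | 2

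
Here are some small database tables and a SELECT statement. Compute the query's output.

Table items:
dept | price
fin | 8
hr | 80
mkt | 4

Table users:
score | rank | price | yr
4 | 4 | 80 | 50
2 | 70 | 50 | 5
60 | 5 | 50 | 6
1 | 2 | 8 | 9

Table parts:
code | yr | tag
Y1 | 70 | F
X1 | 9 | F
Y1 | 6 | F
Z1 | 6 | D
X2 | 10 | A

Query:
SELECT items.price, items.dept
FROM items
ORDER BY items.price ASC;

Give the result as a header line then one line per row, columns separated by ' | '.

After SELECT (3 rows):
items.price | items.dept
8 | fin
80 | hr
4 | mkt
After ORDER BY (3 rows):
items.price | items.dept
4 | mkt
8 | fin
80 | hr

== RESULT ==
items.price | items.dept
4 | mkt
8 | fin
80 | hr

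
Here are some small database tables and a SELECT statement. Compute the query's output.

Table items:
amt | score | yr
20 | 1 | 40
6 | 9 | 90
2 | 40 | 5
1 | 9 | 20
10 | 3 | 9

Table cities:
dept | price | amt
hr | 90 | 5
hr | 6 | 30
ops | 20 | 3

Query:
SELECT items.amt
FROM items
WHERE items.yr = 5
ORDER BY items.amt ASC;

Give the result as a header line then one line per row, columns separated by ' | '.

After WHERE (1 rows):
items.amt | items.score | items.yr
2 | 40 | 5
After SELECT (1 rows):
items.amt
2
After ORDER BY (1 rows):
items.amt
2

== RESULT ==
items.amt
2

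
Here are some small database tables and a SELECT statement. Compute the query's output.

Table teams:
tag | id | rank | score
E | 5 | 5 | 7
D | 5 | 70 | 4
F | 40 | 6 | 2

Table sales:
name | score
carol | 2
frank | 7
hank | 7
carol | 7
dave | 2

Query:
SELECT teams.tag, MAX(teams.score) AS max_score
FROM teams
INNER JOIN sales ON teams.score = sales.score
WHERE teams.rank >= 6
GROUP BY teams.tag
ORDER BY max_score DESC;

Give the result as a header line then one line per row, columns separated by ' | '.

After JOIN sales (5 rows):
teams.tag | teams.id | teams.rank | teams.score | sales.name | sales.score
E | 5 | 5 | 7 | frank | 7
E | 5 | 5 | 7 | hank | 7
E | 5 | 5 | 7 | carol | 7
F | 40 | 6 | 2 | carol | 2
F | 40 | 6 | 2 | dave | 2
After WHERE (2 rows):
teams.tag | teams.id | teams.rank | teams.score | sales.name | sales.score
F | 40 | 6 | 2 | carol | 2
F | 40 | 6 | 2 | dave | 2
After GROUP BY (1 rows):
teams.tag | max_score
F | 2
After ORDER BY (1 rows):
teams.tag | max_score
F | 2

== RESULT ==
teams.tag | max_score
F | 2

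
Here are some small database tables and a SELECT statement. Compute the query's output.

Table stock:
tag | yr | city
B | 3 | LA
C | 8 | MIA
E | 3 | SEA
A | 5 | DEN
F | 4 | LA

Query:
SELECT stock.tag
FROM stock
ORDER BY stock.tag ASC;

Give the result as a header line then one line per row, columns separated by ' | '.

After SELECT (5 rows):
stock.tag
B
C
E
A
F
After ORDER BY (5 rows):
stock.tag
A
B
C
E
F

== RESULT ==
stock.tag
A
B
C
E
F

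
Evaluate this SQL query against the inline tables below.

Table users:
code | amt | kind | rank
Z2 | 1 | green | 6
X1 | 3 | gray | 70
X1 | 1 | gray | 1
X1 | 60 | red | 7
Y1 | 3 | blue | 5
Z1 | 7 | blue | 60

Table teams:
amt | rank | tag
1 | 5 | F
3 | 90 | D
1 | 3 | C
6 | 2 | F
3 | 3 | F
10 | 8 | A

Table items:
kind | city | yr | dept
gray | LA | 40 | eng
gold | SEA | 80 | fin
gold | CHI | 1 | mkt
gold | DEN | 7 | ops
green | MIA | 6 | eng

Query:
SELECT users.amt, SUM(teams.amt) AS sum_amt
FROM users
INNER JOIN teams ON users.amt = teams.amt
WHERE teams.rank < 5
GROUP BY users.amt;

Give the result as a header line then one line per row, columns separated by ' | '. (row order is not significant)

After JOIN teams (8 rows):
users.code | users.amt | users.kind | users.rank | teams.amt | teams.rank | teams.tag
Z2 | 1 | green | 6 | 1 | 5 | F
Z2 | 1 | green | 6 | 1 | 3 | C
X1 | 3 | gray | 70 | 3 | 90 | D
X1 | 3 | gray | 70 | 3 | 3 | F
X1 | 1 | gray | 1 | 1 | 5 | F
X1 | 1 | gray | 1 | 1 | 3 | C
Y1 | 3 | blue | 5 | 3 | 90 | D
Y1 | 3 | blue | 5 | 3 | 3 | F
After WHERE (4 rows):
users.code | users.amt | users.kind | users.rank | teams.amt | teams.rank | teams.tag
Z2 | 1 | green | 6 | 1 | 3 | C
X1 | 3 | gray | 70 | 3 | 3 | F
X1 | 1 | gray | 1 | 1 | 3 | C
Y1 | 3 | blue | 5 | 3 | 3 | F
After GROUP BY (2 rows):
users.amt | sum_amt
1 | 2
3 | 6

== RESULT ==
users.amt | sum_amt
1 | 2
3 | 6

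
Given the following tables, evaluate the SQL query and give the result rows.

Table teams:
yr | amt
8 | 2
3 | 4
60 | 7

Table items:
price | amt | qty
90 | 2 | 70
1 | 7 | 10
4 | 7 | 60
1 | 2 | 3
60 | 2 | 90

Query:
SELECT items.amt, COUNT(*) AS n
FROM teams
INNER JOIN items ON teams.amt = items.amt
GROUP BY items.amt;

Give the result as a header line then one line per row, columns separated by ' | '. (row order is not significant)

After JOIN items (5 rows):
teams.yr | teams.amt | items.price | items.amt | items.qty
8 | 2 | 90 | 2 | 70
8 | 2 | 1 | 2 | 3
8 | 2 | 60 | 2 | 90
60 | 7 | 1 | 7 | 10
60 | 7 | 4 | 7 | 60
After GROUP BY (2 rows):
items.amt | n
2 | 3
7 | 2

== RESULT ==
items.amt | n
2 | 3
7 | 2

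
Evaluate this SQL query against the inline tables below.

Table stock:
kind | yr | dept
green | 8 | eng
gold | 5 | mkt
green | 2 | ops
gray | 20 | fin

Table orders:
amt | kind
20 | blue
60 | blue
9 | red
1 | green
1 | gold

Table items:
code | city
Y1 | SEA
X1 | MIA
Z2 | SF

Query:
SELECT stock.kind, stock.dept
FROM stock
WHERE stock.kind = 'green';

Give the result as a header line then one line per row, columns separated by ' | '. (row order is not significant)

After WHERE (2 rows):
stock.kind | stock.yr | stock.dept
green | 8 | eng
green | 2 | ops
After SELECT (2 rows):
stock.kind | stock.dept
green | eng
green | ops

== RESULT ==
stock.kind | stock.dept
green | eng
green | ops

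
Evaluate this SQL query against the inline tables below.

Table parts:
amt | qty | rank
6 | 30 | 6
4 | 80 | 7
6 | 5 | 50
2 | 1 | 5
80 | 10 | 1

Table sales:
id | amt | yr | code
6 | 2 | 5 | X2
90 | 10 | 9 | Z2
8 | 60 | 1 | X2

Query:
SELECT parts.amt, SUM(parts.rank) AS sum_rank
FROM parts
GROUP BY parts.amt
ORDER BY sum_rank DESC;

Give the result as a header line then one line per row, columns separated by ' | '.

After GROUP BY (4 rows):
parts.amt | sum_rank
6 | 56
4 | 7
2 | 5
80 | 1
After ORDER BY (4 rows):
parts.amt | sum_rank
6 | 56
4 | 7
2 | 5
80 | 1

== RESULT ==
parts.amt | sum_rank
6 | 56
4 | 7
2 | 5
80 | 1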